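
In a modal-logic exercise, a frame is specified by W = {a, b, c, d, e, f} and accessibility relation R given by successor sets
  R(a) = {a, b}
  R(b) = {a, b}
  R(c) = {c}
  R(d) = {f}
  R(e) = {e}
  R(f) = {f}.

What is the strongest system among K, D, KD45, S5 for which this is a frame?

KD45

Serial (axiom D): yes — every world has a successor (e.g. a R a).
Euclidean (axiom 5): yes — any two successors of a common world are R-related.
Transitive (axiom 4): yes — every two-step R-path is closed by a direct edge.
Reflexive (axiom T): no — d is not related to itself.
So F validates K, D, KD45; S5 would additionally require R to be reflexive. The strongest is KD45.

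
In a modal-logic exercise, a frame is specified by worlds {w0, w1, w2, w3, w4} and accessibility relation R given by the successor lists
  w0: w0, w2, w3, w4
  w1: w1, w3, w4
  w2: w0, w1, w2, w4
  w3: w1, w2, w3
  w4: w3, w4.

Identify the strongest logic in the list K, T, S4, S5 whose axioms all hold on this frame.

Reflexive (axiom T): yes — every world is R-related to itself.
Transitive (axiom 4): no — w0 R w2 and w2 R w1, but not w0 R w1.
Euclidean (axiom 5): no — w0 R w2 and w0 R w3, but not w2 R w3.
So F validates K, T; S4 would additionally require R to be transitive. The strongest is T.

T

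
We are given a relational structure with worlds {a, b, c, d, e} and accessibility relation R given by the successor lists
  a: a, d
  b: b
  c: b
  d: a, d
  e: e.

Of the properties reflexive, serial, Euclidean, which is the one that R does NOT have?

reflexive

Reflexive: no — c is not related to itself.
Serial: yes — every world has a successor (e.g. a R a).
Euclidean: yes — any two successors of a common world are R-related.
Only reflexive fails.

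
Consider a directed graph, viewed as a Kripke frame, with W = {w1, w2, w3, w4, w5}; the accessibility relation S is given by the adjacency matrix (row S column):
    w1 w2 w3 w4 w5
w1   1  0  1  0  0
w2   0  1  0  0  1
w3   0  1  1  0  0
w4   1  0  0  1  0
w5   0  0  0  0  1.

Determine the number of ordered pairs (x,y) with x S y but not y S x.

4

Enumerating: (w1,w3), (w2,w5), (w3,w2), (w4,w1).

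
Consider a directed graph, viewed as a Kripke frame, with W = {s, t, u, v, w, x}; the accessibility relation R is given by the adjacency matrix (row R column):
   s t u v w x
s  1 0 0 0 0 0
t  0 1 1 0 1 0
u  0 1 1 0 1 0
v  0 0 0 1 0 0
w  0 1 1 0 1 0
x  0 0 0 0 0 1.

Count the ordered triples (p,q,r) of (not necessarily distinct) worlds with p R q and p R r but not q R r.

R is Euclidean; there are no such tuples.

0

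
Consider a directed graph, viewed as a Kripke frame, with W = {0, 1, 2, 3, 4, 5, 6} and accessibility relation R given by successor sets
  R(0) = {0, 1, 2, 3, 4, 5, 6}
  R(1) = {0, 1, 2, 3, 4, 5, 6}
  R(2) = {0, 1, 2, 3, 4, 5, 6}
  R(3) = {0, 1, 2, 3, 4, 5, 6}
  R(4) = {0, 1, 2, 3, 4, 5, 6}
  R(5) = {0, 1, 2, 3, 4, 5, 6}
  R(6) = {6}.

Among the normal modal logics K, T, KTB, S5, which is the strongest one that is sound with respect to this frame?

Reflexive (axiom T): yes — every world is R-related to itself.
Symmetric (axiom B): no — 0 R 6 but not 6 R 0.
Euclidean (axiom 5): no — 0 R 6 and 0 R 1, but not 6 R 1.
So F validates K, T; KTB would additionally require R to be symmetric. The strongest is T.

T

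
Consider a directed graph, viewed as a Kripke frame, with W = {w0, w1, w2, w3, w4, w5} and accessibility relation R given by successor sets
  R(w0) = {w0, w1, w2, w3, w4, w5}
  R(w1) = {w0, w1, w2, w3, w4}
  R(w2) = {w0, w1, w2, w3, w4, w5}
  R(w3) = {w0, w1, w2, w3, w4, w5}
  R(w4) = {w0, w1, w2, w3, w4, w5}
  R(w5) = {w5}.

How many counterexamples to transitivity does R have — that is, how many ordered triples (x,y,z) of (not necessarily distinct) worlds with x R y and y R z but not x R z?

Enumerating: (w1,w0,w5), (w1,w2,w5), (w1,w3,w5), (w1,w4,w5).

4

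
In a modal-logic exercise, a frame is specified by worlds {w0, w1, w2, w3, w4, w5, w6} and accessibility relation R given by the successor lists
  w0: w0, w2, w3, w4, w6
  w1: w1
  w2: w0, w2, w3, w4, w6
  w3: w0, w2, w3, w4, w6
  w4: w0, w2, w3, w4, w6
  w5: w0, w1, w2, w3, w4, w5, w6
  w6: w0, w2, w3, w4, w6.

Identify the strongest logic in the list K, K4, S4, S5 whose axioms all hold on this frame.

S4

Transitive (axiom 4): yes — every two-step R-path is closed by a direct edge.
Reflexive (axiom T): yes — every world is R-related to itself.
Euclidean (axiom 5): no — w5 R w0 and w5 R w1, but not w0 R w1.
So F validates K, K4, S4; S5 would additionally require R to be Euclidean. The strongest is S4.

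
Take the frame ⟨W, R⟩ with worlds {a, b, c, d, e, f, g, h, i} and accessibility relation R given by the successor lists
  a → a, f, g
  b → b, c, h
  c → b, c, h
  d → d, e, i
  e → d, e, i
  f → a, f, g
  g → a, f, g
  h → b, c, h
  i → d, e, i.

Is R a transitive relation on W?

Yes

Transitive: yes — every two-step R-path is closed by a direct edge.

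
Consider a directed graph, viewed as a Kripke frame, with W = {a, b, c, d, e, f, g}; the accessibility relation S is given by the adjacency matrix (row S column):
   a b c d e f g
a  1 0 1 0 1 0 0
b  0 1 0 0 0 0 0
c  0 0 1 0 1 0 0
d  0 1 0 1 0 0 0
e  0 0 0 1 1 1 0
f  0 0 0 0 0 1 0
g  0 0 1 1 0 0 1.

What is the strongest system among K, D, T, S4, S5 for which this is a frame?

T

Serial (axiom D): yes — every world has a successor (e.g. a S a).
Reflexive (axiom T): yes — every world is S-related to itself.
Transitive (axiom 4): no — a S e and e S d, but not a S d.
Euclidean (axiom 5): no — a S e and a S c, but not e S c.
So F validates K, D, T; S4 would additionally require S to be transitive. The strongest is T.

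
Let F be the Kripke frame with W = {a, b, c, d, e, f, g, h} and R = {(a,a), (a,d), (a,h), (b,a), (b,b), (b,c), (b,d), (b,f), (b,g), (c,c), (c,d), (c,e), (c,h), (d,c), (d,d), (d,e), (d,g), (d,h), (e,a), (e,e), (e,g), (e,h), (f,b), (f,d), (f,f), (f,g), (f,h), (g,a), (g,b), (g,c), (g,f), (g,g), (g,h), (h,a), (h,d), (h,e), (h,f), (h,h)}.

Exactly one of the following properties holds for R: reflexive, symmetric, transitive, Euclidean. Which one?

reflexive

Reflexive: yes — every world is R-related to itself.
Symmetric: no — a R d but not d R a.
Transitive: no — a R d and d R c, but not a R c.
Euclidean: no — b R a and b R c, but not a R c.
Only reflexive holds.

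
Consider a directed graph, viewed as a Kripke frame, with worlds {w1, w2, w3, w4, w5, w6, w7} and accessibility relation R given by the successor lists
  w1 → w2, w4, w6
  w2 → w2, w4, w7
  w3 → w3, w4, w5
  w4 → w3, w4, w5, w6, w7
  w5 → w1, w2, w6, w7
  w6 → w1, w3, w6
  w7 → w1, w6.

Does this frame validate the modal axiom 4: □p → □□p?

No

The schema 4 characterises exactly the transitive frames.
Transitive: no — w1 R w2 and w2 R w7, but not w1 R w7.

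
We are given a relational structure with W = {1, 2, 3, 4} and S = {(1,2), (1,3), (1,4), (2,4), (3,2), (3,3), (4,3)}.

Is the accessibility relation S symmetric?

No

Symmetric: no — 1 S 2 but not 2 S 1.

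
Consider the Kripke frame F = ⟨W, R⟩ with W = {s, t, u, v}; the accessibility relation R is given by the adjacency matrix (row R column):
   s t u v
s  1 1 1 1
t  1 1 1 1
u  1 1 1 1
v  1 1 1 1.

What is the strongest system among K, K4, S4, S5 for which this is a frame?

Transitive (axiom 4): yes — every two-step R-path is closed by a direct edge.
Reflexive (axiom T): yes — every world is R-related to itself.
Euclidean (axiom 5): yes — any two successors of a common world are R-related.
So F validates K, K4, S4, S5. The strongest is S5.

S5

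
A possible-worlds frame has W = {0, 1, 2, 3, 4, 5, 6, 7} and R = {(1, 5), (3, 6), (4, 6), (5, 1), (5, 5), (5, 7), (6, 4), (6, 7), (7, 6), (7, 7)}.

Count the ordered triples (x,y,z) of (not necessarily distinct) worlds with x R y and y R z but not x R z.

10

Enumerating: (1,5,1), (1,5,7), (3,6,4), (3,6,7), (4,6,4), (4,6,7), (5,7,6), (6,4,6), (6,7,6), (7,6,4).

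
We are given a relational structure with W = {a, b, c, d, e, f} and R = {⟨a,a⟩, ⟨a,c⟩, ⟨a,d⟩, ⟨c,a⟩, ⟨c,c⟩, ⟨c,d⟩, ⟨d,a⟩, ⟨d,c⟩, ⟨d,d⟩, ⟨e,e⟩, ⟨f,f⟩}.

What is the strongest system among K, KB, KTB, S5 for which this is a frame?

KB

Symmetric (axiom B): yes — every pair in R has its reverse in R.
Reflexive (axiom T): no — b is not related to itself.
Euclidean (axiom 5): yes — any two successors of a common world are R-related.
So F validates K, KB; KTB would additionally require R to be reflexive. The strongest is KB.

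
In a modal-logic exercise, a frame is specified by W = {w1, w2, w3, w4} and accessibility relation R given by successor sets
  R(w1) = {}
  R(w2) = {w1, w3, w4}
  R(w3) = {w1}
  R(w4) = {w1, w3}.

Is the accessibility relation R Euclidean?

No

Euclidean: no — w2 R w1 and w2 R w3, but not w1 R w3.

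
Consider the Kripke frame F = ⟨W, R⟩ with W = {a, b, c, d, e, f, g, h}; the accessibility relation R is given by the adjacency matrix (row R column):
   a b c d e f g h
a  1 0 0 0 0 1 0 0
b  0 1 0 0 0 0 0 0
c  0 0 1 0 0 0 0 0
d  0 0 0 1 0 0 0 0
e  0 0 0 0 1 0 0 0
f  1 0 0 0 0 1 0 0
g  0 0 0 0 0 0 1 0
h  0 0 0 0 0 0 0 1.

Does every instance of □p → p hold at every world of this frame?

The schema T characterises exactly the reflexive frames.
Reflexive: yes — every world is R-related to itself.

Yes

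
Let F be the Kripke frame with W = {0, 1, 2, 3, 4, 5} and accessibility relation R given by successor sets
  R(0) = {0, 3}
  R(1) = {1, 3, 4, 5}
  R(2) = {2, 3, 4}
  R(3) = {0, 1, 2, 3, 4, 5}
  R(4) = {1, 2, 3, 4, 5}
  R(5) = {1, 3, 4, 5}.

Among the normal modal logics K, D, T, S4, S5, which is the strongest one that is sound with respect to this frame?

Serial (axiom D): yes — every world has a successor (e.g. 0 R 0).
Reflexive (axiom T): yes — every world is R-related to itself.
Transitive (axiom 4): no — 0 R 3 and 3 R 1, but not 0 R 1.
Euclidean (axiom 5): no — 3 R 0 and 3 R 1, but not 0 R 1.
So F validates K, D, T; S4 would additionally require R to be transitive. The strongest is T.

T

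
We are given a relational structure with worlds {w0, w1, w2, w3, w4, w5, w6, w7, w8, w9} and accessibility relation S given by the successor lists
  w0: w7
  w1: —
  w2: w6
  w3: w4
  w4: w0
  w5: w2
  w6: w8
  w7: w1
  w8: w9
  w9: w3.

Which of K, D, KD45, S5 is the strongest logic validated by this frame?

Serial (axiom D): no — w1 has no S-successor.
Euclidean (axiom 5): no — w0 S w7 and w0 S w7, but not w7 S w7.
Transitive (axiom 4): no — w0 S w7 and w7 S w1, but not w0 S w1.
Reflexive (axiom T): no — w0 is not related to itself.
So F validates K; D would additionally require S to be serial. The strongest is K.

K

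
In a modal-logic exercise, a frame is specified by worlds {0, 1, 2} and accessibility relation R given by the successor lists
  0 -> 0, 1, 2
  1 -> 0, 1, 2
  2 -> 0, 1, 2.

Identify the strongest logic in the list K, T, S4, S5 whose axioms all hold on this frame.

S5

Reflexive (axiom T): yes — every world is R-related to itself.
Transitive (axiom 4): yes — every two-step R-path is closed by a direct edge.
Euclidean (axiom 5): yes — any two successors of a common world are R-related.
So F validates K, T, S4, S5. The strongest is S5.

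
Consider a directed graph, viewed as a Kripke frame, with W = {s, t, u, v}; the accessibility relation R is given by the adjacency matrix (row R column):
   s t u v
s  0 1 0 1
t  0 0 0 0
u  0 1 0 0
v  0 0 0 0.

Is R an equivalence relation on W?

Reflexive: no — s is not related to itself.
Symmetric: no — s R t but not t R s.
Transitive: yes — every two-step R-path is closed by a direct edge.
So R is not an equivalence relation.

No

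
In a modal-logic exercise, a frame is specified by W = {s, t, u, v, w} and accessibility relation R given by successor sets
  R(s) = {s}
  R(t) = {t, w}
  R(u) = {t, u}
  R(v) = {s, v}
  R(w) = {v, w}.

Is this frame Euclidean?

No

Euclidean: no — t R w and t R t, but not w R t.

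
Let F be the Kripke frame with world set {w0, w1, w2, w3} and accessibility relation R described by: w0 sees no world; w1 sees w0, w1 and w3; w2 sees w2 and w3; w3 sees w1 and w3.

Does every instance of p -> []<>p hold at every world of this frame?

No

By correspondence theory, B is valid on a frame iff R is symmetric.
Symmetric: no — w1 R w0 but not w0 R w1.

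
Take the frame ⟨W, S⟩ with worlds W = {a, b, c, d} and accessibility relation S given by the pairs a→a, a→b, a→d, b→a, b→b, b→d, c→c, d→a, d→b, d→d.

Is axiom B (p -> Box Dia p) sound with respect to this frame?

Yes

The schema B characterises exactly the symmetric frames.
Symmetric: yes — every pair in S has its reverse in S.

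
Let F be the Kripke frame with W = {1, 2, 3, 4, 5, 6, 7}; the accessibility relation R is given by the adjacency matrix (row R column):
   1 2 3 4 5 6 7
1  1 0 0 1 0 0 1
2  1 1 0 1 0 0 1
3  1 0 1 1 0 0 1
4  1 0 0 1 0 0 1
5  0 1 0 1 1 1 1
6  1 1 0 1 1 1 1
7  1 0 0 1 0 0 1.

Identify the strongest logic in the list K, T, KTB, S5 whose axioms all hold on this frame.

Reflexive (axiom T): yes — every world is R-related to itself.
Symmetric (axiom B): no — 2 R 1 but not 1 R 2.
Euclidean (axiom 5): no — 5 R 2 and 5 R 6, but not 2 R 6.
So F validates K, T; KTB would additionally require R to be symmetric. The strongest is T.

T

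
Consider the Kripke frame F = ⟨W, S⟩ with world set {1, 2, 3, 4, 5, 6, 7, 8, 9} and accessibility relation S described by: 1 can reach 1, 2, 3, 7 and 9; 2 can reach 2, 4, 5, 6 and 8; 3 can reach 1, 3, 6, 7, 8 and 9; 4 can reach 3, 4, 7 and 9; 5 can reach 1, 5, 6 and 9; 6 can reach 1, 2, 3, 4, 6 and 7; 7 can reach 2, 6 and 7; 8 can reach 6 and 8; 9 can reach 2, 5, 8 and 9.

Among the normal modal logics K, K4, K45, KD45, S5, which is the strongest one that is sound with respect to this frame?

K

Transitive (axiom 4): no — 1 S 2 and 2 S 4, but not 1 S 4.
Euclidean (axiom 5): no — 1 S 2 and 1 S 3, but not 2 S 3.
Serial (axiom D): yes — every world has a successor (e.g. 1 S 1).
Reflexive (axiom T): yes — every world is S-related to itself.
So F validates K; K4 would additionally require S to be transitive. The strongest is K.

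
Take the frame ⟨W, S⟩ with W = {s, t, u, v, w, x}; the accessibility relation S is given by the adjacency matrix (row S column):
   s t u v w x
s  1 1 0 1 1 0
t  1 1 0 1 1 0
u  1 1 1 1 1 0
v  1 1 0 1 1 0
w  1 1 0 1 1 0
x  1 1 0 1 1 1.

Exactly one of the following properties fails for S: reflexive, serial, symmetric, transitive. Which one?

Reflexive: yes — every world is S-related to itself.
Serial: yes — every world has a successor (e.g. s S s).
Symmetric: no — u S s but not s S u.
Transitive: yes — every two-step S-path is closed by a direct edge.
Only symmetric fails.

symmetric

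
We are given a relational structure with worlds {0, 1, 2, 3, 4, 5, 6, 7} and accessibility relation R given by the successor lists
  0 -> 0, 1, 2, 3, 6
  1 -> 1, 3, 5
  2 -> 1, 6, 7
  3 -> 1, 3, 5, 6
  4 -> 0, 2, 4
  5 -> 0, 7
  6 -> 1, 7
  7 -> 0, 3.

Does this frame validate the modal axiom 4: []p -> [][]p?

No

By correspondence theory, 4 is valid on a frame iff R is transitive.
Transitive: no — 0 R 1 and 1 R 5, but not 0 R 5.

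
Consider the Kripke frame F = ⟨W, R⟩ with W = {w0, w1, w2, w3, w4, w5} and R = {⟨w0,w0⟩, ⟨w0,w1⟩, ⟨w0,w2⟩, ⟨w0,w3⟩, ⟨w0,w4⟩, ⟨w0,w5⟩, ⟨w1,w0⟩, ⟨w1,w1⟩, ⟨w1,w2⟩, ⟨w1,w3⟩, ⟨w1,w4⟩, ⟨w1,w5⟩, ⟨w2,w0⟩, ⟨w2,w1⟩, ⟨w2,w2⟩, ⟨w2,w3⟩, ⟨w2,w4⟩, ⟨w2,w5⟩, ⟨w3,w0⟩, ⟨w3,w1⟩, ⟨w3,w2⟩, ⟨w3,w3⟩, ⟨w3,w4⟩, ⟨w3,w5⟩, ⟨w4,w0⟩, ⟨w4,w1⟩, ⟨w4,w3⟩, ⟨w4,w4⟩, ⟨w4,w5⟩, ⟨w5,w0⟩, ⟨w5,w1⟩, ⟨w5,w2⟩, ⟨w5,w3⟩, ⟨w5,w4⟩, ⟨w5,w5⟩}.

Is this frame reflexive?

Yes

Reflexive: yes — every world is R-related to itself.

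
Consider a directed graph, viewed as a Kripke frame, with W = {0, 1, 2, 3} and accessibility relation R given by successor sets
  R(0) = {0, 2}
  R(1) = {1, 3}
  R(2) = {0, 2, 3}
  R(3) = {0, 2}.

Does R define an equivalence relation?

No

Reflexive: no — 3 is not related to itself.
Symmetric: no — 1 R 3 but not 3 R 1.
Transitive: no — 0 R 2 and 2 R 3, but not 0 R 3.
So R is not an equivalence relation.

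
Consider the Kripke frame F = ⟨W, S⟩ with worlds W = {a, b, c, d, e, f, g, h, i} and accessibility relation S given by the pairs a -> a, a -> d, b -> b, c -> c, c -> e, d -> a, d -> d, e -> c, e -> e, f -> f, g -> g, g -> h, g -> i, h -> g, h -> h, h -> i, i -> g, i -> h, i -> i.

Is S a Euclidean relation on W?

Euclidean: yes — any two successors of a common world are S-related.

Yes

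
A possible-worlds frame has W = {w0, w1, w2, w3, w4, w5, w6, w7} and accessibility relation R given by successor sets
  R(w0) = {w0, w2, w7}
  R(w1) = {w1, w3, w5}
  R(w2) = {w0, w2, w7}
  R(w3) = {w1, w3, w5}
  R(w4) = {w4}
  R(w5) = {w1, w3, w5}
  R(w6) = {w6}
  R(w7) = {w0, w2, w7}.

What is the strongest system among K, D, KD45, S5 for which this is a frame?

Serial (axiom D): yes — every world has a successor (e.g. w0 R w0).
Euclidean (axiom 5): yes — any two successors of a common world are R-related.
Transitive (axiom 4): yes — every two-step R-path is closed by a direct edge.
Reflexive (axiom T): yes — every world is R-related to itself.
So F validates K, D, KD45, S5. The strongest is S5.

S5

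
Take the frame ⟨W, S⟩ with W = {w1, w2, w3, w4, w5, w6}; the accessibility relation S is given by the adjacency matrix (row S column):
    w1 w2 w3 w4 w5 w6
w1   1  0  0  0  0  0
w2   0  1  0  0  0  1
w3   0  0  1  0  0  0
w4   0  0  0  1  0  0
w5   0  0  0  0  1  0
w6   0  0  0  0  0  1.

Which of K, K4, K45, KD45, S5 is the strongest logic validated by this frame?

K4

Transitive (axiom 4): yes — every two-step S-path is closed by a direct edge.
Euclidean (axiom 5): no — w2 S w6 and w2 S w2, but not w6 S w2.
Serial (axiom D): yes — every world has a successor (e.g. w1 S w1).
Reflexive (axiom T): yes — every world is S-related to itself.
So F validates K, K4; K45 would additionally require S to be Euclidean. The strongest is K4.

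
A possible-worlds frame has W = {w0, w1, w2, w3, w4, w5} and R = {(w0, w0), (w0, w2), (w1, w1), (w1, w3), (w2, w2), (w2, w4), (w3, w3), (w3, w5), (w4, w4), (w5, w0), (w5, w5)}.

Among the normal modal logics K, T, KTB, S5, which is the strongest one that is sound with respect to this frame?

T

Reflexive (axiom T): yes — every world is R-related to itself.
Symmetric (axiom B): no — w0 R w2 but not w2 R w0.
Euclidean (axiom 5): no — w0 R w2 and w0 R w0, but not w2 R w0.
So F validates K, T; KTB would additionally require R to be symmetric. The strongest is T.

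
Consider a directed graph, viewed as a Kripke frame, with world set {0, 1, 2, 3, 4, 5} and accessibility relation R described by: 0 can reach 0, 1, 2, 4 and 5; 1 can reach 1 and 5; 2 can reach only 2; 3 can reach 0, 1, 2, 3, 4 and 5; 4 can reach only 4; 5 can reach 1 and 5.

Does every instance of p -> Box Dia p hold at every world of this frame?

Axiom B corresponds to the accessibility relation being symmetric.
Symmetric: no — 0 R 1 but not 1 R 0.

No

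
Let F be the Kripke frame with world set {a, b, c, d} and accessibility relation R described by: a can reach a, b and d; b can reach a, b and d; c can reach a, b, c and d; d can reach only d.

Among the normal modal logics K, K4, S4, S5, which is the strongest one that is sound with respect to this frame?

S4

Transitive (axiom 4): yes — every two-step R-path is closed by a direct edge.
Reflexive (axiom T): yes — every world is R-related to itself.
Euclidean (axiom 5): no — a R d and a R b, but not d R b.
So F validates K, K4, S4; S5 would additionally require R to be Euclidean. The strongest is S4.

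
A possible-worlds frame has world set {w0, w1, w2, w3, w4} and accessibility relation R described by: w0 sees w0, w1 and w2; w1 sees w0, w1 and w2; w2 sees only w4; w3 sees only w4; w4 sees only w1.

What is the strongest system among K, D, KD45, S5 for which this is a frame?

D

Serial (axiom D): yes — every world has a successor (e.g. w0 R w0).
Euclidean (axiom 5): no — w0 R w2 and w0 R w1, but not w2 R w1.
Transitive (axiom 4): no — w0 R w2 and w2 R w4, but not w0 R w4.
Reflexive (axiom T): no — w2 is not related to itself.
So F validates K, D; KD45 would additionally require R to be Euclidean and transitive. The strongest is D.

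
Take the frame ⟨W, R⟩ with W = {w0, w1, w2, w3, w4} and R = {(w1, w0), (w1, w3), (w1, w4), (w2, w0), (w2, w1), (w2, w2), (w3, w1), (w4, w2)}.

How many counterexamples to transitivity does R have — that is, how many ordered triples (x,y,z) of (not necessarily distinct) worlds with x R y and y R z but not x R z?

Enumerating: (w1,w3,w1), (w1,w4,w2), (w2,w1,w3), (w2,w1,w4), (w3,w1,w0), (w3,w1,w3), (w3,w1,w4), (w4,w2,w0), (w4,w2,w1).

9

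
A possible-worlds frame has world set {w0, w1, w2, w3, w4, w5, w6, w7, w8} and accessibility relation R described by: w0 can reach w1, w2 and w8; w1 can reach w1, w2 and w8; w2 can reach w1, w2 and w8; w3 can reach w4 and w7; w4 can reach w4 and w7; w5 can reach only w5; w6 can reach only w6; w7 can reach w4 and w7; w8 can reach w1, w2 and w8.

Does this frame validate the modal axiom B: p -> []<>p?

No

The schema B characterises exactly the symmetric frames.
Symmetric: no — w0 R w1 but not w1 R w0.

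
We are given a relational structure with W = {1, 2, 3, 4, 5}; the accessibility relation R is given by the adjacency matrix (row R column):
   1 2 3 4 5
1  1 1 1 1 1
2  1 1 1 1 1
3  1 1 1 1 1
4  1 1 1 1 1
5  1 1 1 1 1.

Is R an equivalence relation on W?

Yes

Reflexive: yes — every world is R-related to itself.
Symmetric: yes — every pair in R has its reverse in R.
Transitive: yes — every two-step R-path is closed by a direct edge.
So R is an equivalence relation.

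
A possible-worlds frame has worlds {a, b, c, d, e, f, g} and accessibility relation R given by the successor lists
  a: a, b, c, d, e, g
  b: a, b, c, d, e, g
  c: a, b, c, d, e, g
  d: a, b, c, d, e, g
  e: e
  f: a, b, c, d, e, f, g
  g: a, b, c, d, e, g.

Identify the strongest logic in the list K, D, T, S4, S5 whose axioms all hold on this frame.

Serial (axiom D): yes — every world has a successor (e.g. a R a).
Reflexive (axiom T): yes — every world is R-related to itself.
Transitive (axiom 4): yes — every two-step R-path is closed by a direct edge.
Euclidean (axiom 5): no — a R e and a R b, but not e R b.
So F validates K, D, T, S4; S5 would additionally require R to be Euclidean. The strongest is S4.

S4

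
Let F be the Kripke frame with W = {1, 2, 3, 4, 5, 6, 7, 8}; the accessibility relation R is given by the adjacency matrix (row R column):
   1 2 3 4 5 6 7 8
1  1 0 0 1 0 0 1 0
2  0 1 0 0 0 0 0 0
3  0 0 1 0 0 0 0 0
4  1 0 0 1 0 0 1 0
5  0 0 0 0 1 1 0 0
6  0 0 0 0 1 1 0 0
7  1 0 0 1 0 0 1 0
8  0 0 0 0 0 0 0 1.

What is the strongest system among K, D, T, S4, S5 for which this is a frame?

Serial (axiom D): yes — every world has a successor (e.g. 1 R 1).
Reflexive (axiom T): yes — every world is R-related to itself.
Transitive (axiom 4): yes — every two-step R-path is closed by a direct edge.
Euclidean (axiom 5): yes — any two successors of a common world are R-related.
So F validates K, D, T, S4, S5. The strongest is S5.

S5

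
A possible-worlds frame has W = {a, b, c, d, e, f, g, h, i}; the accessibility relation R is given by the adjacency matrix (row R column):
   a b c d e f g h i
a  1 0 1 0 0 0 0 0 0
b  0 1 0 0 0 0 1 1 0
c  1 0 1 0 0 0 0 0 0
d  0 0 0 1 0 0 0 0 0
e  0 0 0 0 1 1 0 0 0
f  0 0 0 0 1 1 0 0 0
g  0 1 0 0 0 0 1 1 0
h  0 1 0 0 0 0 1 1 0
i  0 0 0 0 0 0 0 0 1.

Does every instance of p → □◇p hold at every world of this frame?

The schema B characterises exactly the symmetric frames.
Symmetric: yes — every pair in R has its reverse in R.

Yes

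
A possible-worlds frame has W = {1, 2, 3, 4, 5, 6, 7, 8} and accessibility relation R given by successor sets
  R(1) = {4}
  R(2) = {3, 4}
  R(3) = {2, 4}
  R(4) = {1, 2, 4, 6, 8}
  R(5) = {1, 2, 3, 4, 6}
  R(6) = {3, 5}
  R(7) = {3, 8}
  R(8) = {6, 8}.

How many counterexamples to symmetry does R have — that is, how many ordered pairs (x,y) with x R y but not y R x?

Enumerating: (3,4), (4,6), (4,8), (5,1), (5,2), (5,3), (5,4), (6,3), (7,3), (7,8), (8,6).

11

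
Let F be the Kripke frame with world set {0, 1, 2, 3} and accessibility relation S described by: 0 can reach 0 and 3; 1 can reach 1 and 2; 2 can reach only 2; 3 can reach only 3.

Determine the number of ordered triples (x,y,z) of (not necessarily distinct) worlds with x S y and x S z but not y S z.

2

Enumerating: (0,3,0), (1,2,1).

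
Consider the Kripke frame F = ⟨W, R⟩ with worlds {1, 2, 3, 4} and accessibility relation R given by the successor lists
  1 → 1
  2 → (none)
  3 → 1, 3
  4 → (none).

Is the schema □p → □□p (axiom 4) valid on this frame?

The schema 4 characterises exactly the transitive frames.
Transitive: yes — every two-step R-path is closed by a direct edge.

Yes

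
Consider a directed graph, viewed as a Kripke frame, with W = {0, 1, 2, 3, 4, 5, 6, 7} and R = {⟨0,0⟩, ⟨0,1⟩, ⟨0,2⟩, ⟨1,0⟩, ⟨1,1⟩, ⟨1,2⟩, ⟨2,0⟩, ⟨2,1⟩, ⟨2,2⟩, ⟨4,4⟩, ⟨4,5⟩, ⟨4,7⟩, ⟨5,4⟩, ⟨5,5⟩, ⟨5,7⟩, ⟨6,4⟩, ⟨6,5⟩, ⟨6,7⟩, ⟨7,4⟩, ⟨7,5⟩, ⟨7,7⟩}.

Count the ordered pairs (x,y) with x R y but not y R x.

3

Enumerating: (6,4), (6,5), (6,7).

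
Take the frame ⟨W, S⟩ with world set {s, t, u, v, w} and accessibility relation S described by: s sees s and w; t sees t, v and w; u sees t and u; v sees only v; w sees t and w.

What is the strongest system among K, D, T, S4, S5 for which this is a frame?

T

Serial (axiom D): yes — every world has a successor (e.g. s S s).
Reflexive (axiom T): yes — every world is S-related to itself.
Transitive (axiom 4): no — s S w and w S t, but not s S t.
Euclidean (axiom 5): no — t S v and t S w, but not v S w.
So F validates K, D, T; S4 would additionally require S to be transitive. The strongest is T.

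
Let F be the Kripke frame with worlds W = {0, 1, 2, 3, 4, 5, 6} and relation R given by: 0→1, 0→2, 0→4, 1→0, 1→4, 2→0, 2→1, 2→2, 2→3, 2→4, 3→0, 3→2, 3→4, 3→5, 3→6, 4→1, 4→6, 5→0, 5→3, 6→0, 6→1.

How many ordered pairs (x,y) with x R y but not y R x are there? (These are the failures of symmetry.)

10

Enumerating: (0,4), (2,1), (2,4), (3,0), (3,4), (3,6), (4,6), (5,0), (6,0), (6,1).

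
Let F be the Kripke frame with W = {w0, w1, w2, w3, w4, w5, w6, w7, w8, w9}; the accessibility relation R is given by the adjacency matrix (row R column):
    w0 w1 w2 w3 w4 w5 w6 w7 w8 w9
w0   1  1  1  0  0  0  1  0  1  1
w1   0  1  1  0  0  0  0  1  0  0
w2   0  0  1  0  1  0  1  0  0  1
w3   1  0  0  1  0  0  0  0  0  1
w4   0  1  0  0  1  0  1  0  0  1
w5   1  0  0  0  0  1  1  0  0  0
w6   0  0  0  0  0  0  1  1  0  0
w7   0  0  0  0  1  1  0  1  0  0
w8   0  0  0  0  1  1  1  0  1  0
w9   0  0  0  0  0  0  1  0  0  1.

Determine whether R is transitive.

No

Transitive: no — w0 R w1 and w1 R w7, but not w0 R w7.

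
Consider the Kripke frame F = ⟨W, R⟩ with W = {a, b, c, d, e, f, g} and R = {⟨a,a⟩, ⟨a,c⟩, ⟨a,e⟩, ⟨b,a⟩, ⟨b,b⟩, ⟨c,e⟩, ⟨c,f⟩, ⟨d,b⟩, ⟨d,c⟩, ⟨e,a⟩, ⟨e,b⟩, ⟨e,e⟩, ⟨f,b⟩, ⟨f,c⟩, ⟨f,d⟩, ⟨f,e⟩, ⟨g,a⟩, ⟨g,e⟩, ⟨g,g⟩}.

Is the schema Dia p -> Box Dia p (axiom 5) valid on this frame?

No

Axiom 5 corresponds to the accessibility relation being Euclidean.
Euclidean: no — a R e and a R c, but not e R c.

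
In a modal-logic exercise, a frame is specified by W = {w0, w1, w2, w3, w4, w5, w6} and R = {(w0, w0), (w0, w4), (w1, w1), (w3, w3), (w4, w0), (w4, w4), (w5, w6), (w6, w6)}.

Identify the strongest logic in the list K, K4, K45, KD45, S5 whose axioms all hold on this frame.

Transitive (axiom 4): yes — every two-step R-path is closed by a direct edge.
Euclidean (axiom 5): yes — any two successors of a common world are R-related.
Serial (axiom D): no — w2 has no R-successor.
Reflexive (axiom T): no — w2 is not related to itself.
So F validates K, K4, K45; KD45 would additionally require R to be serial. The strongest is K45.

K45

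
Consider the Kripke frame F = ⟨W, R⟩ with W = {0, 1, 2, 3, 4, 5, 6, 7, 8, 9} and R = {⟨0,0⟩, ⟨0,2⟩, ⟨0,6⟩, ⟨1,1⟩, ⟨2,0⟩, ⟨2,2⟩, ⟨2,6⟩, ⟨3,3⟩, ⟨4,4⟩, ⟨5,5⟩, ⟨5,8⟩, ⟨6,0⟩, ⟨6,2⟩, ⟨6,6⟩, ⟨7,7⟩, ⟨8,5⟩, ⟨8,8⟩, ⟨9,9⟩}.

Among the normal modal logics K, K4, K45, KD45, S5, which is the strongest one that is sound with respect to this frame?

S5

Transitive (axiom 4): yes — every two-step R-path is closed by a direct edge.
Euclidean (axiom 5): yes — any two successors of a common world are R-related.
Serial (axiom D): yes — every world has a successor (e.g. 0 R 0).
Reflexive (axiom T): yes — every world is R-related to itself.
So F validates K, K4, K45, KD45, S5. The strongest is S5.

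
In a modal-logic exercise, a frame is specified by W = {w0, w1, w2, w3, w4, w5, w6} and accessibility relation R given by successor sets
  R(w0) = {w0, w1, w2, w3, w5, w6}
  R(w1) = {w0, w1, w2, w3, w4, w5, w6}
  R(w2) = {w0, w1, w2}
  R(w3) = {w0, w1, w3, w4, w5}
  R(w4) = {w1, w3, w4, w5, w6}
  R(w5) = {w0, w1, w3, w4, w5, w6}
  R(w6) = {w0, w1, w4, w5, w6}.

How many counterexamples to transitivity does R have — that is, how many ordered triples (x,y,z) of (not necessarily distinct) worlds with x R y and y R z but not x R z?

Enumerating: (w0,w1,w4), (w0,w3,w4), (w0,w5,w4), (w0,w6,w4), (w2,w0,w3), (w2,w0,w5), (w2,w0,w6), (w2,w1,w3), (w2,w1,w4), (w2,w1,w5), (w2,w1,w6), (w3,w0,w2), … and 18 more.
Total: 30.

30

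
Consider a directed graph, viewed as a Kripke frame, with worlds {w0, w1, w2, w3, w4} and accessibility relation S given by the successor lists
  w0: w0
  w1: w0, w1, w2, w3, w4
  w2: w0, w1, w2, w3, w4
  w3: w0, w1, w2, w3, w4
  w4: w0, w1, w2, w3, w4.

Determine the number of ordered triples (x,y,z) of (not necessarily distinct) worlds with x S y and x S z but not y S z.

16

Enumerating: (w1,w0,w1), (w1,w0,w2), (w1,w0,w3), (w1,w0,w4), (w2,w0,w1), (w2,w0,w2), (w2,w0,w3), (w2,w0,w4), (w3,w0,w1), (w3,w0,w2), (w3,w0,w3), (w3,w0,w4), (w4,w0,w1), (w4,w0,w2), (w4,w0,w3), (w4,w0,w4).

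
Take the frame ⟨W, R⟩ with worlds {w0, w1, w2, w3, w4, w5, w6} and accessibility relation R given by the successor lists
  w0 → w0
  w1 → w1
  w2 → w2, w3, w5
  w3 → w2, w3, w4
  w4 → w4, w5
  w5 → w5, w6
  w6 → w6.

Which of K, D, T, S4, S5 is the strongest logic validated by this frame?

T

Serial (axiom D): yes — every world has a successor (e.g. w0 R w0).
Reflexive (axiom T): yes — every world is R-related to itself.
Transitive (axiom 4): no — w2 R w3 and w3 R w4, but not w2 R w4.
Euclidean (axiom 5): no — w2 R w3 and w2 R w5, but not w3 R w5.
So F validates K, D, T; S4 would additionally require R to be transitive. The strongest is T.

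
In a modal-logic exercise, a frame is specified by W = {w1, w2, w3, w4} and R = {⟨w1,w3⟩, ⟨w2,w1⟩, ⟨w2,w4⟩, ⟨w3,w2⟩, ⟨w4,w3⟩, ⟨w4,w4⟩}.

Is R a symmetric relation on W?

Symmetric: no — w1 R w3 but not w3 R w1.

No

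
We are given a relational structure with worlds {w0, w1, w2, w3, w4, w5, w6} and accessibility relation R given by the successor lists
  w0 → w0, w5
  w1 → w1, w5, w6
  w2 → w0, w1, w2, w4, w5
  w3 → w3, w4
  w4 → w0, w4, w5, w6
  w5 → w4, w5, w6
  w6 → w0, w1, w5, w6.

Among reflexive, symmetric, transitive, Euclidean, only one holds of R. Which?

reflexive

Reflexive: yes — every world is R-related to itself.
Symmetric: no — w0 R w5 but not w5 R w0.
Transitive: no — w0 R w5 and w5 R w4, but not w0 R w4.
Euclidean: no — w2 R w0 and w2 R w1, but not w0 R w1.
Only reflexive holds.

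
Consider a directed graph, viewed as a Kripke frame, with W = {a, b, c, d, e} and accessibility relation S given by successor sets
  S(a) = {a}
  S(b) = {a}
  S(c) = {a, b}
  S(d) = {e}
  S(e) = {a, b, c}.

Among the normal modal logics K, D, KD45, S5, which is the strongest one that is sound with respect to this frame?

Serial (axiom D): yes — every world has a successor (e.g. a S a).
Euclidean (axiom 5): no — c S a and c S b, but not a S b.
Transitive (axiom 4): no — d S e and e S a, but not d S a.
Reflexive (axiom T): no — b is not related to itself.
So F validates K, D; KD45 would additionally require S to be Euclidean and transitive. The strongest is D.

D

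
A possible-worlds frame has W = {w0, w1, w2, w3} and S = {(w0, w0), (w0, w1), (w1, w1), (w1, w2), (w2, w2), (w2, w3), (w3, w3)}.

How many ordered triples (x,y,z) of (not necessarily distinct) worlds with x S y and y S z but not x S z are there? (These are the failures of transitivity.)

Enumerating: (w0,w1,w2), (w1,w2,w3).

2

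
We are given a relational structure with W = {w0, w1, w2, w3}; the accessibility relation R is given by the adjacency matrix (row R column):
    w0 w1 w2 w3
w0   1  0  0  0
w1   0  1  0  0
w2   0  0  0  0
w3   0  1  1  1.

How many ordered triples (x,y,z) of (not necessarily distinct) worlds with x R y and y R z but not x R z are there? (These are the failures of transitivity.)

R is transitive; there are no such tuples.

0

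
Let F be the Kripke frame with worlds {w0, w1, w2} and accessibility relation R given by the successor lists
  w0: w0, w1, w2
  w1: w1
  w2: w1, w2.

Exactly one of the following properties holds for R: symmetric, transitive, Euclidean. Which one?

Symmetric: no — w0 R w1 but not w1 R w0.
Transitive: yes — every two-step R-path is closed by a direct edge.
Euclidean: no — w0 R w1 and w0 R w2, but not w1 R w2.
Only transitive holds.

transitive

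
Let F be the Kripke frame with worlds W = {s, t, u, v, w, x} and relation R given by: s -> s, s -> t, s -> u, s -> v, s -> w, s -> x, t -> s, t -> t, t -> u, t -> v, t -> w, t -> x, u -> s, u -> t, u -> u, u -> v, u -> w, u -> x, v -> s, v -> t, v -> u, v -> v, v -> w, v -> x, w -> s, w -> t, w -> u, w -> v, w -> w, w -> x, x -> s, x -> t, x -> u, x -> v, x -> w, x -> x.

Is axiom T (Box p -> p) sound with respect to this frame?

The schema T characterises exactly the reflexive frames.
Reflexive: yes — every world is R-related to itself.

Yes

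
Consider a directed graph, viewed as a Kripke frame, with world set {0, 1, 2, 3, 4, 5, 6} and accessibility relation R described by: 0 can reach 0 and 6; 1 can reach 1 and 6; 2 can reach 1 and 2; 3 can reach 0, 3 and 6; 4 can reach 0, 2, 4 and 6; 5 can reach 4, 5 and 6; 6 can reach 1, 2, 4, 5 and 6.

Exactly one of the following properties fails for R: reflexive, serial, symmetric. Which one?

symmetric

Reflexive: yes — every world is R-related to itself.
Serial: yes — every world has a successor (e.g. 0 R 0).
Symmetric: no — 0 R 6 but not 6 R 0.
Only symmetric fails.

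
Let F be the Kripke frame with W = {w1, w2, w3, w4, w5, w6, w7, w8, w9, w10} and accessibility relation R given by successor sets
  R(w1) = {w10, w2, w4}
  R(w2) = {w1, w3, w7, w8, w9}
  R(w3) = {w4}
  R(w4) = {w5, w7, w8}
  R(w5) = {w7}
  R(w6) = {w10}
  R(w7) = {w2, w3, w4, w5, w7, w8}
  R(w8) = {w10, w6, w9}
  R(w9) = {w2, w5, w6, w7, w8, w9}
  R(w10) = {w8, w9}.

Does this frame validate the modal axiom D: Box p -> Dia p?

Yes

By correspondence theory, D is valid on a frame iff R is serial.
Serial: yes — every world has a successor (e.g. w1 R w10).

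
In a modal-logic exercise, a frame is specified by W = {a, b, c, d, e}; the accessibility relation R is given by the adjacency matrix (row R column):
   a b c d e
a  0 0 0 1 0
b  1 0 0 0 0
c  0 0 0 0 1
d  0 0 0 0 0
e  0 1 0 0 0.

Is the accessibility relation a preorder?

No

Reflexive: no — a is not related to itself.
Transitive: no — b R a and a R d, but not b R d.
So R is not a preorder.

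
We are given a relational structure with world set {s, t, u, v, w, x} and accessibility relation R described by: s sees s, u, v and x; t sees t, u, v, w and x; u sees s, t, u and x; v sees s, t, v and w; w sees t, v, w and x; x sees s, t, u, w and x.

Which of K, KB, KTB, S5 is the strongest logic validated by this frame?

Symmetric (axiom B): yes — every pair in R has its reverse in R.
Reflexive (axiom T): yes — every world is R-related to itself.
Euclidean (axiom 5): no — s R u and s R v, but not u R v.
So F validates K, KB, KTB; S5 would additionally require R to be Euclidean. The strongest is KTB.

KTB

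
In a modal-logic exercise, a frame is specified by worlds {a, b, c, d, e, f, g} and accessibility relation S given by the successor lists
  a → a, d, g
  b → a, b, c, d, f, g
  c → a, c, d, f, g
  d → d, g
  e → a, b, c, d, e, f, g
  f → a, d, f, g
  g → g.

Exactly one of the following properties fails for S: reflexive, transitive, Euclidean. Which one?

Euclidean

Reflexive: yes — every world is S-related to itself.
Transitive: yes — every two-step S-path is closed by a direct edge.
Euclidean: no — a S g and a S d, but not g S d.
Only Euclidean fails.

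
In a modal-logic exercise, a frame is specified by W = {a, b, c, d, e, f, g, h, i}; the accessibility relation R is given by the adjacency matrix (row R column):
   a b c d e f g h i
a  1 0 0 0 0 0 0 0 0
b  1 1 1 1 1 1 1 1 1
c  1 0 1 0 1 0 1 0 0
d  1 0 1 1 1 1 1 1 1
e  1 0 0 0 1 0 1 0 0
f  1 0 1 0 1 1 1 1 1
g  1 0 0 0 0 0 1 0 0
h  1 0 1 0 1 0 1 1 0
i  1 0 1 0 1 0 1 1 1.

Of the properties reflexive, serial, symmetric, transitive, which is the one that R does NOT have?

Reflexive: yes — every world is R-related to itself.
Serial: yes — every world has a successor (e.g. a R a).
Symmetric: no — b R a but not a R b.
Transitive: yes — every two-step R-path is closed by a direct edge.
Only symmetric fails.

symmetric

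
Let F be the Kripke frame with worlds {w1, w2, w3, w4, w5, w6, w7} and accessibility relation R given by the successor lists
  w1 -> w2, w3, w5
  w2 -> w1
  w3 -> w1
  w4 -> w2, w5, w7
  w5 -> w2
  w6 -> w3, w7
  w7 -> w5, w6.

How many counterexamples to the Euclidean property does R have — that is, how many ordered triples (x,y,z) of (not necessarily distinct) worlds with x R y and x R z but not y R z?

Enumerating: (w1,w2,w2), (w1,w2,w3), (w1,w2,w5), (w1,w3,w2), (w1,w3,w3), (w1,w3,w5), (w1,w5,w3), (w1,w5,w5), (w2,w1,w1), (w3,w1,w1), (w4,w2,w2), (w4,w2,w5), … and 14 more.
Total: 26.

26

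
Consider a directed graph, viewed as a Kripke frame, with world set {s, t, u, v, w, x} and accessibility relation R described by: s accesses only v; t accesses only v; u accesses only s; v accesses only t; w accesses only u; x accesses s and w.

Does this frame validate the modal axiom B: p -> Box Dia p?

The schema B characterises exactly the symmetric frames.
Symmetric: no — s R v but not v R s.

No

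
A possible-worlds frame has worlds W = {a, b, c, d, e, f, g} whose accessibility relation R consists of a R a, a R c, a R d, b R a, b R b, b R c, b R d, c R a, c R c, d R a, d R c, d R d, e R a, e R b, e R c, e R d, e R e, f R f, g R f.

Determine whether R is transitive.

No

Transitive: no — c R a and a R d, but not c R d.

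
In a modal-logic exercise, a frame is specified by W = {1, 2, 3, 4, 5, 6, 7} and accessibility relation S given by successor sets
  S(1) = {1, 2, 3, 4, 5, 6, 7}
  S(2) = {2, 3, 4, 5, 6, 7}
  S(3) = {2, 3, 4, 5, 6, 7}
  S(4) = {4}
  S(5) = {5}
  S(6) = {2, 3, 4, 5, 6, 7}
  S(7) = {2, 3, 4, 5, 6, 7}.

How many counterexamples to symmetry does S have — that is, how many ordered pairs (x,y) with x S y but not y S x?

Enumerating: (1,2), (1,3), (1,4), (1,5), (1,6), (1,7), (2,4), (2,5), (3,4), (3,5), (6,4), (6,5), (7,4), (7,5).

14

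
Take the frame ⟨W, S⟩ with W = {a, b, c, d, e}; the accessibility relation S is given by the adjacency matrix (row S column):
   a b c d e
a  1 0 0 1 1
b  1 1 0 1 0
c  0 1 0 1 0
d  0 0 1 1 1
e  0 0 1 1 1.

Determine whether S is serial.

Serial: yes — every world has a successor (e.g. a S a).

Yes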